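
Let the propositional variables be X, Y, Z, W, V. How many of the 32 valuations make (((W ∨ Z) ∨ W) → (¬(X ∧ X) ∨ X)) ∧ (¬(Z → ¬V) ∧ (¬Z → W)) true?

8

Initial set: {T ((((W ∨ Z) ∨ W) → (¬(X ∧ X) ∨ X)) ∧ (¬(Z → ¬V) ∧ (¬Z → W)))}.
T ((((W ∨ Z) ∨ W) → (¬(X ∧ X) ∨ X)) ∧ (¬(Z → ¬V) ∧ (¬Z → W))): α-rule — add T (((W ∨ Z) ∨ W) → (¬(X ∧ X) ∨ X)), T (¬(Z → ¬V) ∧ (¬Z → W)).
T (¬(Z → ¬V) ∧ (¬Z → W)): α-rule — add T ¬(Z → ¬V), T (¬Z → W).
T ¬(Z → ¬V): α-rule — add T Z, F ¬V.
T (((W ∨ Z) ∨ W) → (¬(X ∧ X) ∨ X)): β-rule — branch into F ((W ∨ Z) ∨ W)  //  T (¬(X ∧ X) ∨ X).
  branch 1 (add F ((W ∨ Z) ∨ W)):
    F ((W ∨ Z) ∨ W): α-rule — add F (W ∨ Z), F W.
    F (W ∨ Z): α-rule — add F W, F Z.
    × closes — contains both Z and ¬Z.
  branch 2 (add T (¬(X ∧ X) ∨ X)):
    T (¬Z → W): β-rule — branch into F ¬Z  //  T W.
      branch 2.1 (add F ¬Z):
        T (¬(X ∧ X) ∨ X): β-rule — branch into T ¬(X ∧ X)  //  T X.
          branch 2.1.1 (add T ¬(X ∧ X)):
            T ¬(X ∧ X): β-rule — branch into F X  //  F X.
              branch 2.1.1.1 (add F X):
                ○ open, literals {V=T, X=F, Z=T}.
              branch 2.1.1.2 (add F X):
                ○ open, literals {V=T, X=F, Z=T}.
          branch 2.1.2 (add T X):
            ○ open, literals {V=T, X=T, Z=T}.
      branch 2.2 (add T W):
        T (¬(X ∧ X) ∨ X): β-rule — branch into T ¬(X ∧ X)  //  T X.
          branch 2.2.1 (add T ¬(X ∧ X)):
            T ¬(X ∧ X): β-rule — branch into F X  //  F X.
              branch 2.2.1.1 (add F X):
                ○ open, literals {V=T, W=T, X=F, Z=T}.
              branch 2.2.1.2 (add F X):
                ○ open, literals {V=T, W=T, X=F, Z=T}.
          branch 2.2.2 (add T X):
            ○ open, literals {V=T, W=T, X=T, Z=T}.
1 branch closed, 6 open.
Each open branch fixes some atoms; the unmentioned ones are free. Counting distinct full assignments: branch {V=T, X=F, Z=T} (Y, W) contributes 4 new; branch {V=T, X=F, Z=T} (Y, W) contributes 0 new; branch {V=T, X=T, Z=T} (Y, W) contributes 4 new; branch {V=T, W=T, X=F, Z=T} (Y) contributes 0 new; branch {V=T, W=T, X=F, Z=T} (Y) contributes 0 new; branch {V=T, W=T, X=T, Z=T} (Y) contributes 0 new. Total: 8.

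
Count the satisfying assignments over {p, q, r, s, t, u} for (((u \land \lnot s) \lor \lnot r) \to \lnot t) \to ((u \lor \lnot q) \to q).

Initial set: {T ((((u \land \lnot s) \lor \lnot r) \to \lnot t) \to ((u \lor \lnot q) \to q))}.
T ((((u \land \lnot s) \lor \lnot r) \to \lnot t) \to ((u \lor \lnot q) \to q)): β-rule — branch into F (((u \land \lnot s) \lor \lnot r) \to \lnot t)  //  T ((u \lor \lnot q) \to q).
  branch 1 (add F (((u \land \lnot s) \lor \lnot r) \to \lnot t)):
    F (((u \land \lnot s) \lor \lnot r) \to \lnot t): α-rule — add T ((u \land \lnot s) \lor \lnot r), F \lnot t.
    T ((u \land \lnot s) \lor \lnot r): β-rule — branch into T (u \land \lnot s)  //  T \lnot r.
      branch 1.1 (add T (u \land \lnot s)):
        T (u \land \lnot s): α-rule — add T u, T \lnot s.
        ○ open, literals {s=false, t=true, u=true}.
      branch 1.2 (add T \lnot r):
        ○ open, literals {r=false, t=true}.
  branch 2 (add T ((u \lor \lnot q) \to q)):
    T ((u \lor \lnot q) \to q): β-rule — branch into F (u \lor \lnot q)  //  T q.
      branch 2.1 (add F (u \lor \lnot q)):
        F (u \lor \lnot q): α-rule — add F u, F \lnot q.
        ○ open, literals {q=true, u=false}.
      branch 2.2 (add T q):
        ○ open, literals {q=true}.
0 branches closed, 4 open.
Each open branch fixes some atoms; the unmentioned ones are free. Counting distinct full assignments: branch {s=false, t=true, u=true} (p, q, r) contributes 8 new; branch {r=false, t=true} (p, q, s, u) contributes 12 new; branch {q=true, u=false} (p, r, s, t) contributes 12 new; branch {q=true} (p, r, s, t, u) contributes 10 new. Total: 42.

42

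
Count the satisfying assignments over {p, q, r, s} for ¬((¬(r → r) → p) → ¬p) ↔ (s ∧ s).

8

Initial set: {(¬((¬(r → r) → p) → ¬p) ↔ (s ∧ s))}.
(¬((¬(r → r) → p) → ¬p) ↔ (s ∧ s)): β-rule — branch into ¬((¬(r → r) → p) → ¬p), (s ∧ s)  //  ¬¬((¬(r → r) → p) → ¬p), ¬(s ∧ s).
  branch 1 (add ¬((¬(r → r) → p) → ¬p), (s ∧ s)):
    ¬((¬(r → r) → p) → ¬p): α-rule — add (¬(r → r) → p), ¬¬p.
    (s ∧ s): α-rule — add s, s.
    (¬(r → r) → p): β-rule — branch into ¬¬(r → r)  //  p.
      branch 1.1 (add ¬¬(r → r)):
        ¬¬(r → r): β-rule — branch into ¬r  //  r.
          branch 1.1.1 (add ¬r):
            ○ open, literals {p=T, r=F, s=T}.
          branch 1.1.2 (add r):
            ○ open, literals {p=T, r=T, s=T}.
      branch 1.2 (add p):
        ○ open, literals {p=T, s=T}.
  branch 2 (add ¬¬((¬(r → r) → p) → ¬p), ¬(s ∧ s)):
    ¬¬((¬(r → r) → p) → ¬p): β-rule — branch into ¬(¬(r → r) → p)  //  ¬p.
      branch 2.1 (add ¬(¬(r → r) → p)):
        ¬(¬(r → r) → p): α-rule — add ¬(r → r), ¬p.
        ¬(r → r): α-rule — add r, ¬r.
        × closes — contains both r and ¬r.
      branch 2.2 (add ¬p):
        ¬(s ∧ s): β-rule — branch into ¬s  //  ¬s.
          branch 2.2.1 (add ¬s):
            ○ open, literals {p=F, s=F}.
          branch 2.2.2 (add ¬s):
            ○ open, literals {p=F, s=F}.
1 branch closed, 5 open.
Each open branch fixes some atoms; the unmentioned ones are free. Counting distinct full assignments: branch {p=T, r=F, s=T} (q) contributes 2 new; branch {p=T, r=T, s=T} (q) contributes 2 new; branch {p=T, s=T} (q, r) contributes 0 new; branch {p=F, s=F} (q, r) contributes 4 new; branch {p=F, s=F} (q, r) contributes 0 new. Total: 8.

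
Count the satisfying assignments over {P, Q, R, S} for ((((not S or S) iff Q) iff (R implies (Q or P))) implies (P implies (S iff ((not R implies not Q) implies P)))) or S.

Initial set: {(((((not S or S) iff Q) iff (R implies (Q or P))) implies (P implies (S iff ((not R implies not Q) implies P)))) or S)}.
(((((not S or S) iff Q) iff (R implies (Q or P))) implies (P implies (S iff ((not R implies not Q) implies P)))) or S): β-rule — branch into ((((not S or S) iff Q) iff (R implies (Q or P))) implies (P implies (S iff ((not R implies not Q) implies P))))  //  S.
  branch 1 (add ((((not S or S) iff Q) iff (R implies (Q or P))) implies (P implies (S iff ((not R implies not Q) implies P))))):
    ((((not S or S) iff Q) iff (R implies (Q or P))) implies (P implies (S iff ((not R implies not Q) implies P)))): β-rule — branch into not (((not S or S) iff Q) iff (R implies (Q or P)))  //  (P implies (S iff ((not R implies not Q) implies P))).
      branch 1.1 (add not (((not S or S) iff Q) iff (R implies (Q or P)))):
        not (((not S or S) iff Q) iff (R implies (Q or P))): β-rule — branch into ((not S or S) iff Q), not (R implies (Q or P))  //  not ((not S or S) iff Q), (R implies (Q or P)).
          branch 1.1.1 (add ((not S or S) iff Q), not (R implies (Q or P))):
            not (R implies (Q or P)): α-rule — add R, not (Q or P).
            not (Q or P): α-rule — add not Q, not P.
            ((not S or S) iff Q): β-rule — branch into (not S or S), Q  //  not (not S or S), not Q.
              branch 1.1.1.1 (add (not S or S), Q):
                × closes — contains both Q and not Q.
              branch 1.1.1.2 (add not (not S or S), not Q):
                not (not S or S): α-rule — add not not S, not S.
                × closes — contains both S and not S.
          branch 1.1.2 (add not ((not S or S) iff Q), (R implies (Q or P))):
            not ((not S or S) iff Q): β-rule — branch into (not S or S), not Q  //  not (not S or S), Q.
              branch 1.1.2.1 (add (not S or S), not Q):
                (R implies (Q or P)): β-rule — branch into not R  //  (Q or P).
                  branch 1.1.2.1.1 (add not R):
                    (not S or S): β-rule — branch into not S  //  S.
                      branch 1.1.2.1.1.1 (add not S):
                        ○ open, literals {Q=0, R=0, S=0}.
                      branch 1.1.2.1.1.2 (add S):
                        ○ open, literals {Q=0, R=0, S=1}.
                  branch 1.1.2.1.2 (add (Q or P)):
                    (not S or S): β-rule — branch into not S  //  S.
                      branch 1.1.2.1.2.1 (add not S):
                        (Q or P): β-rule — branch into Q  //  P.
                          branch 1.1.2.1.2.1.1 (add Q):
                            × closes — contains both Q and not Q.
                          branch 1.1.2.1.2.1.2 (add P):
                            ○ open, literals {P=1, Q=0, S=0}.
                      branch 1.1.2.1.2.2 (add S):
                        (Q or P): β-rule — branch into Q  //  P.
                          branch 1.1.2.1.2.2.1 (add Q):
                            × closes — contains both Q and not Q.
                          branch 1.1.2.1.2.2.2 (add P):
                            ○ open, literals {P=1, Q=0, S=1}.
              branch 1.1.2.2 (add not (not S or S), Q):
                not (not S or S): α-rule — add not not S, not S.
                × closes — contains both S and not S.
      branch 1.2 (add (P implies (S iff ((not R implies not Q) implies P)))):
        (P implies (S iff ((not R implies not Q) implies P))): β-rule — branch into not P  //  (S iff ((not R implies not Q) implies P)).
          branch 1.2.1 (add not P):
            ○ open, literals {P=0}.
          branch 1.2.2 (add (S iff ((not R implies not Q) implies P))):
            (S iff ((not R implies not Q) implies P)): β-rule — branch into S, ((not R implies not Q) implies P)  //  not S, not ((not R implies not Q) implies P).
              branch 1.2.2.1 (add S, ((not R implies not Q) implies P)):
                ((not R implies not Q) implies P): β-rule — branch into not (not R implies not Q)  //  P.
                  branch 1.2.2.1.1 (add not (not R implies not Q)):
                    not (not R implies not Q): α-rule — add not R, not not Q.
                    ○ open, literals {Q=1, R=0, S=1}.
                  branch 1.2.2.1.2 (add P):
                    ○ open, literals {P=1, S=1}.
              branch 1.2.2.2 (add not S, not ((not R implies not Q) implies P)):
                not ((not R implies not Q) implies P): α-rule — add (not R implies not Q), not P.
                (not R implies not Q): β-rule — branch into not not R  //  not Q.
                  branch 1.2.2.2.1 (add not not R):
                    ○ open, literals {P=0, R=1, S=0}.
                  branch 1.2.2.2.2 (add not Q):
                    ○ open, literals {P=0, Q=0, S=0}.
  branch 2 (add S):
    ○ open, literals {S=1}.
5 branches closed, 10 open.
Each open branch fixes some atoms; the unmentioned ones are free. Counting distinct full assignments: branch {Q=0, R=0, S=0} (P) contributes 2 new; branch {Q=0, R=0, S=1} (P) contributes 2 new; branch {P=1, Q=0, S=0} (R) contributes 1 new; branch {P=1, Q=0, S=1} (R) contributes 1 new; branch {P=0} (Q, R, S) contributes 6 new; branch {Q=1, R=0, S=1} (P) contributes 1 new; branch {P=1, S=1} (Q, R) contributes 1 new; branch {P=0, R=1, S=0} (Q) contributes 0 new; branch {P=0, Q=0, S=0} (R) contributes 0 new; branch {S=1} (P, Q, R) contributes 0 new. Total: 14.

14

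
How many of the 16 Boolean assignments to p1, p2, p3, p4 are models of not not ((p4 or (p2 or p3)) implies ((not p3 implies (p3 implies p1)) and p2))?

10

Initial set: {not not ((p4 or (p2 or p3)) implies ((not p3 implies (p3 implies p1)) and p2))}.
not not ((p4 or (p2 or p3)) implies ((not p3 implies (p3 implies p1)) and p2)): drop double negation, giving ((p4 or (p2 or p3)) implies ((not p3 implies (p3 implies p1)) and p2)).
((p4 or (p2 or p3)) implies ((not p3 implies (p3 implies p1)) and p2)): β-rule — branch into not (p4 or (p2 or p3))  //  ((not p3 implies (p3 implies p1)) and p2).
  branch 1 (add not (p4 or (p2 or p3))):
    not (p4 or (p2 or p3)): α-rule — add not p4, not (p2 or p3).
    not (p2 or p3): α-rule — add not p2, not p3.
    ○ open, literals {p2=0, p3=0, p4=0}.
  branch 2 (add ((not p3 implies (p3 implies p1)) and p2)):
    ((not p3 implies (p3 implies p1)) and p2): α-rule — add (not p3 implies (p3 implies p1)), p2.
    (not p3 implies (p3 implies p1)): β-rule — branch into not not p3  //  (p3 implies p1).
      branch 2.1 (add not not p3):
        ○ open, literals {p2=1, p3=1}.
      branch 2.2 (add (p3 implies p1)):
        (p3 implies p1): β-rule — branch into not p3  //  p1.
          branch 2.2.1 (add not p3):
            ○ open, literals {p2=1, p3=0}.
          branch 2.2.2 (add p1):
            ○ open, literals {p1=1, p2=1}.
0 branches closed, 4 open.
Each open branch fixes some atoms; the unmentioned ones are free. Counting distinct full assignments: branch {p2=0, p3=0, p4=0} (p1) contributes 2 new; branch {p2=1, p3=1} (p1, p4) contributes 4 new; branch {p2=1, p3=0} (p1, p4) contributes 4 new; branch {p1=1, p2=1} (p3, p4) contributes 0 new. Total: 10.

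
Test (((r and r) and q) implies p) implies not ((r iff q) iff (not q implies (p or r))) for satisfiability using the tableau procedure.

Initial set: {T ((((r and r) and q) implies p) implies not ((r iff q) iff (not q implies (p or r))))}.
T ((((r and r) and q) implies p) implies not ((r iff q) iff (not q implies (p or r)))): β-rule — branch into F (((r and r) and q) implies p)  //  T not ((r iff q) iff (not q implies (p or r))).
  branch 1 (add F (((r and r) and q) implies p)):
    F (((r and r) and q) implies p): α-rule — add T ((r and r) and q), F p.
    T ((r and r) and q): α-rule — add T (r and r), T q.
    T (r and r): α-rule — add T r, T r.
    ○ open, literals {p=F, q=T, r=T}.
  branch 2 (add T not ((r iff q) iff (not q implies (p or r)))):
    T not ((r iff q) iff (not q implies (p or r))): β-rule — branch into T (r iff q), F (not q implies (p or r))  //  F (r iff q), T (not q implies (p or r)).
      branch 2.1 (add T (r iff q), F (not q implies (p or r))):
        F (not q implies (p or r)): α-rule — add T not q, F (p or r).
        F (p or r): α-rule — add F p, F r.
        T (r iff q): β-rule — branch into T r, T q  //  F r, F q.
          branch 2.1.1 (add T r, T q):
            × closes — contains both r and not r.
          branch 2.1.2 (add F r, F q):
            ○ open, literals {p=F, q=F, r=F}.
      branch 2.2 (add F (r iff q), T (not q implies (p or r))):
        F (r iff q): β-rule — branch into T r, F q  //  F r, T q.
          branch 2.2.1 (add T r, F q):
            T (not q implies (p or r)): β-rule — branch into F not q  //  T (p or r).
              branch 2.2.1.1 (add F not q):
                × closes — contains both q and not q.
              branch 2.2.1.2 (add T (p or r)):
                T (p or r): β-rule — branch into T p  //  T r.
                  branch 2.2.1.2.1 (add T p):
                    ○ open, literals {p=T, q=F, r=T}.
                  branch 2.2.1.2.2 (add T r):
                    ○ open, literals {q=F, r=T}.
          branch 2.2.2 (add F r, T q):
            T (not q implies (p or r)): β-rule — branch into F not q  //  T (p or r).
              branch 2.2.2.1 (add F not q):
                ○ open, literals {q=T, r=F}.
              branch 2.2.2.2 (add T (p or r)):
                T (p or r): β-rule — branch into T p  //  T r.
                  branch 2.2.2.2.1 (add T p):
                    ○ open, literals {p=T, q=T, r=F}.
                  branch 2.2.2.2.2 (add T r):
                    × closes — contains both r and not r.
3 branches closed, 6 open.
An open branch gives a satisfying assignment: p=F, q=T, r=T.

Satisfiable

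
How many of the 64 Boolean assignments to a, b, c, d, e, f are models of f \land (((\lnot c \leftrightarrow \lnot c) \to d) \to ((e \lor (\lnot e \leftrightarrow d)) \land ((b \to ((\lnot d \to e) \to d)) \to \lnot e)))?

24

Initial set: {(f \land (((\lnot c \leftrightarrow \lnot c) \to d) \to ((e \lor (\lnot e \leftrightarrow d)) \land ((b \to ((\lnot d \to e) \to d)) \to \lnot e))))}.
(f \land (((\lnot c \leftrightarrow \lnot c) \to d) \to ((e \lor (\lnot e \leftrightarrow d)) \land ((b \to ((\lnot d \to e) \to d)) \to \lnot e)))): α-rule — add f, (((\lnot c \leftrightarrow \lnot c) \to d) \to ((e \lor (\lnot e \leftrightarrow d)) \land ((b \to ((\lnot d \to e) \to d)) \to \lnot e))).
(((\lnot c \leftrightarrow \lnot c) \to d) \to ((e \lor (\lnot e \leftrightarrow d)) \land ((b \to ((\lnot d \to e) \to d)) \to \lnot e))): β-rule — branch into \lnot ((\lnot c \leftrightarrow \lnot c) \to d)  //  ((e \lor (\lnot e \leftrightarrow d)) \land ((b \to ((\lnot d \to e) \to d)) \to \lnot e)).
  branch 1 (add \lnot ((\lnot c \leftrightarrow \lnot c) \to d)):
    \lnot ((\lnot c \leftrightarrow \lnot c) \to d): α-rule — add (\lnot c \leftrightarrow \lnot c), \lnot d.
    (\lnot c \leftrightarrow \lnot c): β-rule — branch into \lnot c, \lnot c  //  \lnot \lnot c, \lnot \lnot c.
      branch 1.1 (add \lnot c, \lnot c):
        ○ open, literals {c=F, d=F, f=T}.
      branch 1.2 (add \lnot \lnot c, \lnot \lnot c):
        ○ open, literals {c=T, d=F, f=T}.
  branch 2 (add ((e \lor (\lnot e \leftrightarrow d)) \land ((b \to ((\lnot d \to e) \to d)) \to \lnot e))):
    ((e \lor (\lnot e \leftrightarrow d)) \land ((b \to ((\lnot d \to e) \to d)) \to \lnot e)): α-rule — add (e \lor (\lnot e \leftrightarrow d)), ((b \to ((\lnot d \to e) \to d)) \to \lnot e).
    (e \lor (\lnot e \leftrightarrow d)): β-rule — branch into e  //  (\lnot e \leftrightarrow d).
      branch 2.1 (add e):
        ((b \to ((\lnot d \to e) \to d)) \to \lnot e): β-rule — branch into \lnot (b \to ((\lnot d \to e) \to d))  //  \lnot e.
          branch 2.1.1 (add \lnot (b \to ((\lnot d \to e) \to d))):
            \lnot (b \to ((\lnot d \to e) \to d)): α-rule — add b, \lnot ((\lnot d \to e) \to d).
            \lnot ((\lnot d \to e) \to d): α-rule — add (\lnot d \to e), \lnot d.
            (\lnot d \to e): β-rule — branch into \lnot \lnot d  //  e.
              branch 2.1.1.1 (add \lnot \lnot d):
                × closes — contains both d and \lnot d.
              branch 2.1.1.2 (add e):
                ○ open, literals {b=T, d=F, e=T, f=T}.
          branch 2.1.2 (add \lnot e):
            × closes — contains both e and \lnot e.
      branch 2.2 (add (\lnot e \leftrightarrow d)):
        ((b \to ((\lnot d \to e) \to d)) \to \lnot e): β-rule — branch into \lnot (b \to ((\lnot d \to e) \to d))  //  \lnot e.
          branch 2.2.1 (add \lnot (b \to ((\lnot d \to e) \to d))):
            \lnot (b \to ((\lnot d \to e) \to d)): α-rule — add b, \lnot ((\lnot d \to e) \to d).
            \lnot ((\lnot d \to e) \to d): α-rule — add (\lnot d \to e), \lnot d.
            (\lnot e \leftrightarrow d): β-rule — branch into \lnot e, d  //  \lnot \lnot e, \lnot d.
              branch 2.2.1.1 (add \lnot e, d):
                × closes — contains both d and \lnot d.
              branch 2.2.1.2 (add \lnot \lnot e, \lnot d):
                (\lnot d \to e): β-rule — branch into \lnot \lnot d  //  e.
                  branch 2.2.1.2.1 (add \lnot \lnot d):
                    × closes — contains both d and \lnot d.
                  branch 2.2.1.2.2 (add e):
                    ○ open, literals {b=T, d=F, e=T, f=T}.
          branch 2.2.2 (add \lnot e):
            (\lnot e \leftrightarrow d): β-rule — branch into \lnot e, d  //  \lnot \lnot e, \lnot d.
              branch 2.2.2.1 (add \lnot e, d):
                ○ open, literals {d=T, e=F, f=T}.
              branch 2.2.2.2 (add \lnot \lnot e, \lnot d):
                × closes — contains both e and \lnot e.
5 branches closed, 5 open.
Each open branch fixes some atoms; the unmentioned ones are free. Counting distinct full assignments: branch {c=F, d=F, f=T} (a, b, e) contributes 8 new; branch {c=T, d=F, f=T} (a, b, e) contributes 8 new; branch {b=T, d=F, e=T, f=T} (a, c) contributes 0 new; branch {b=T, d=F, e=T, f=T} (a, c) contributes 0 new; branch {d=T, e=F, f=T} (a, b, c) contributes 8 new. Total: 24.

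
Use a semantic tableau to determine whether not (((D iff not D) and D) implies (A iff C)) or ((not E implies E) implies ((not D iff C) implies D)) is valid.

Not valid

Assume the negation and expand:
Initial set: {F (not (((D iff not D) and D) implies (A iff C)) or ((not E implies E) implies ((not D iff C) implies D)))}.
F (not (((D iff not D) and D) implies (A iff C)) or ((not E implies E) implies ((not D iff C) implies D))): α-rule — add F not (((D iff not D) and D) implies (A iff C)), F ((not E implies E) implies ((not D iff C) implies D)).
F ((not E implies E) implies ((not D iff C) implies D)): α-rule — add T (not E implies E), F ((not D iff C) implies D).
F ((not D iff C) implies D): α-rule — add T (not D iff C), F D.
F not (((D iff not D) and D) implies (A iff C)): β-rule — branch into F ((D iff not D) and D)  //  T (A iff C).
  branch 1 (add F ((D iff not D) and D)):
    T (not E implies E): β-rule — branch into F not E  //  T E.
      branch 1.1 (add F not E):
        T (not D iff C): β-rule — branch into T not D, T C  //  F not D, F C.
          branch 1.1.1 (add T not D, T C):
            F ((D iff not D) and D): β-rule — branch into F (D iff not D)  //  F D.
              branch 1.1.1.1 (add F (D iff not D)):
                F (D iff not D): β-rule — branch into T D, F not D  //  F D, T not D.
                  branch 1.1.1.1.1 (add T D, F not D):
                    × closes — contains both D and not D.
                  branch 1.1.1.1.2 (add F D, T not D):
                    ○ open, literals {C=true, D=false, E=true}.
              branch 1.1.1.2 (add F D):
                ○ open, literals {C=true, D=false, E=true}.
          branch 1.1.2 (add F not D, F C):
            × closes — contains both D and not D.
      branch 1.2 (add T E):
        T (not D iff C): β-rule — branch into T not D, T C  //  F not D, F C.
          branch 1.2.1 (add T not D, T C):
            F ((D iff not D) and D): β-rule — branch into F (D iff not D)  //  F D.
              branch 1.2.1.1 (add F (D iff not D)):
                F (D iff not D): β-rule — branch into T D, F not D  //  F D, T not D.
                  branch 1.2.1.1.1 (add T D, F not D):
                    × closes — contains both D and not D.
                  branch 1.2.1.1.2 (add F D, T not D):
                    ○ open, literals {C=true, D=false, E=true}.
              branch 1.2.1.2 (add F D):
                ○ open, literals {C=true, D=false, E=true}.
          branch 1.2.2 (add F not D, F C):
            × closes — contains both D and not D.
  branch 2 (add T (A iff C)):
    T (not E implies E): β-rule — branch into F not E  //  T E.
      branch 2.1 (add F not E):
        T (not D iff C): β-rule — branch into T not D, T C  //  F not D, F C.
          branch 2.1.1 (add T not D, T C):
            T (A iff C): β-rule — branch into T A, T C  //  F A, F C.
              branch 2.1.1.1 (add T A, T C):
                ○ open, literals {A=true, C=true, D=false, E=true}.
              branch 2.1.1.2 (add F A, F C):
                × closes — contains both C and not C.
          branch 2.1.2 (add F not D, F C):
            × closes — contains both D and not D.
      branch 2.2 (add T E):
        T (not D iff C): β-rule — branch into T not D, T C  //  F not D, F C.
          branch 2.2.1 (add T not D, T C):
            T (A iff C): β-rule — branch into T A, T C  //  F A, F C.
              branch 2.2.1.1 (add T A, T C):
                ○ open, literals {A=true, C=true, D=false, E=true}.
              branch 2.2.1.2 (add F A, F C):
                × closes — contains both C and not C.
          branch 2.2.2 (add F not D, F C):
            × closes — contains both D and not D.
8 branches closed, 6 open.
An open branch gives a countermodel: C=true, D=false, E=true (unmentioned atoms arbitrary); under it the original formula is false.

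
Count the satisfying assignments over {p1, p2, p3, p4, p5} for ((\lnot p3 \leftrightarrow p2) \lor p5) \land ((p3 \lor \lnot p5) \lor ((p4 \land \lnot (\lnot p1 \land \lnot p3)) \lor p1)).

20

Initial set: {(((\lnot p3 \leftrightarrow p2) \lor p5) \land ((p3 \lor \lnot p5) \lor ((p4 \land \lnot (\lnot p1 \land \lnot p3)) \lor p1)))}.
(((\lnot p3 \leftrightarrow p2) \lor p5) \land ((p3 \lor \lnot p5) \lor ((p4 \land \lnot (\lnot p1 \land \lnot p3)) \lor p1))): α-rule — add ((\lnot p3 \leftrightarrow p2) \lor p5), ((p3 \lor \lnot p5) \lor ((p4 \land \lnot (\lnot p1 \land \lnot p3)) \lor p1)).
((\lnot p3 \leftrightarrow p2) \lor p5): β-rule — branch into (\lnot p3 \leftrightarrow p2)  //  p5.
  branch 1 (add (\lnot p3 \leftrightarrow p2)):
    ((p3 \lor \lnot p5) \lor ((p4 \land \lnot (\lnot p1 \land \lnot p3)) \lor p1)): β-rule — branch into (p3 \lor \lnot p5)  //  ((p4 \land \lnot (\lnot p1 \land \lnot p3)) \lor p1).
      branch 1.1 (add (p3 \lor \lnot p5)):
        (\lnot p3 \leftrightarrow p2): β-rule — branch into \lnot p3, p2  //  \lnot \lnot p3, \lnot p2.
          branch 1.1.1 (add \lnot p3, p2):
            (p3 \lor \lnot p5): β-rule — branch into p3  //  \lnot p5.
              branch 1.1.1.1 (add p3):
                × closes — contains both p3 and \lnot p3.
              branch 1.1.1.2 (add \lnot p5):
                ○ open, literals {p2=T, p3=F, p5=F}.
          branch 1.1.2 (add \lnot \lnot p3, \lnot p2):
            (p3 \lor \lnot p5): β-rule — branch into p3  //  \lnot p5.
              branch 1.1.2.1 (add p3):
                ○ open, literals {p2=F, p3=T}.
              branch 1.1.2.2 (add \lnot p5):
                ○ open, literals {p2=F, p3=T, p5=F}.
      branch 1.2 (add ((p4 \land \lnot (\lnot p1 \land \lnot p3)) \lor p1)):
        (\lnot p3 \leftrightarrow p2): β-rule — branch into \lnot p3, p2  //  \lnot \lnot p3, \lnot p2.
          branch 1.2.1 (add \lnot p3, p2):
            ((p4 \land \lnot (\lnot p1 \land \lnot p3)) \lor p1): β-rule — branch into (p4 \land \lnot (\lnot p1 \land \lnot p3))  //  p1.
              branch 1.2.1.1 (add (p4 \land \lnot (\lnot p1 \land \lnot p3))):
                (p4 \land \lnot (\lnot p1 \land \lnot p3)): α-rule — add p4, \lnot (\lnot p1 \land \lnot p3).
                \lnot (\lnot p1 \land \lnot p3): β-rule — branch into \lnot \lnot p1  //  \lnot \lnot p3.
                  branch 1.2.1.1.1 (add \lnot \lnot p1):
                    ○ open, literals {p1=T, p2=T, p3=F, p4=T}.
                  branch 1.2.1.1.2 (add \lnot \lnot p3):
                    × closes — contains both p3 and \lnot p3.
              branch 1.2.1.2 (add p1):
                ○ open, literals {p1=T, p2=T, p3=F}.
          branch 1.2.2 (add \lnot \lnot p3, \lnot p2):
            ((p4 \land \lnot (\lnot p1 \land \lnot p3)) \lor p1): β-rule — branch into (p4 \land \lnot (\lnot p1 \land \lnot p3))  //  p1.
              branch 1.2.2.1 (add (p4 \land \lnot (\lnot p1 \land \lnot p3))):
                (p4 \land \lnot (\lnot p1 \land \lnot p3)): α-rule — add p4, \lnot (\lnot p1 \land \lnot p3).
                \lnot (\lnot p1 \land \lnot p3): β-rule — branch into \lnot \lnot p1  //  \lnot \lnot p3.
                  branch 1.2.2.1.1 (add \lnot \lnot p1):
                    ○ open, literals {p1=T, p2=F, p3=T, p4=T}.
                  branch 1.2.2.1.2 (add \lnot \lnot p3):
                    ○ open, literals {p2=F, p3=T, p4=T}.
              branch 1.2.2.2 (add p1):
                ○ open, literals {p1=T, p2=F, p3=T}.
  branch 2 (add p5):
    ((p3 \lor \lnot p5) \lor ((p4 \land \lnot (\lnot p1 \land \lnot p3)) \lor p1)): β-rule — branch into (p3 \lor \lnot p5)  //  ((p4 \land \lnot (\lnot p1 \land \lnot p3)) \lor p1).
      branch 2.1 (add (p3 \lor \lnot p5)):
        (p3 \lor \lnot p5): β-rule — branch into p3  //  \lnot p5.
          branch 2.1.1 (add p3):
            ○ open, literals {p3=T, p5=T}.
          branch 2.1.2 (add \lnot p5):
            × closes — contains both p5 and \lnot p5.
      branch 2.2 (add ((p4 \land \lnot (\lnot p1 \land \lnot p3)) \lor p1)):
        ((p4 \land \lnot (\lnot p1 \land \lnot p3)) \lor p1): β-rule — branch into (p4 \land \lnot (\lnot p1 \land \lnot p3))  //  p1.
          branch 2.2.1 (add (p4 \land \lnot (\lnot p1 \land \lnot p3))):
            (p4 \land \lnot (\lnot p1 \land \lnot p3)): α-rule — add p4, \lnot (\lnot p1 \land \lnot p3).
            \lnot (\lnot p1 \land \lnot p3): β-rule — branch into \lnot \lnot p1  //  \lnot \lnot p3.
              branch 2.2.1.1 (add \lnot \lnot p1):
                ○ open, literals {p1=T, p4=T, p5=T}.
              branch 2.2.1.2 (add \lnot \lnot p3):
                ○ open, literals {p3=T, p4=T, p5=T}.
          branch 2.2.2 (add p1):
            ○ open, literals {p1=T, p5=T}.
3 branches closed, 12 open.
Each open branch fixes some atoms; the unmentioned ones are free. Counting distinct full assignments: branch {p2=T, p3=F, p5=F} (p1, p4) contributes 4 new; branch {p2=F, p3=T} (p1, p4, p5) contributes 8 new; branch {p2=F, p3=T, p5=F} (p1, p4) contributes 0 new; branch {p1=T, p2=T, p3=F, p4=T} (p5) contributes 1 new; branch {p1=T, p2=T, p3=F} (p4, p5) contributes 1 new; branch {p1=T, p2=F, p3=T, p4=T} (p5) contributes 0 new; branch {p2=F, p3=T, p4=T} (p1, p5) contributes 0 new; branch {p1=T, p2=F, p3=T} (p4, p5) contributes 0 new; branch {p3=T, p5=T} (p1, p2, p4) contributes 4 new; branch {p1=T, p4=T, p5=T} (p2, p3) contributes 1 new; branch {p3=T, p4=T, p5=T} (p1, p2) contributes 0 new; branch {p1=T, p5=T} (p2, p3, p4) contributes 1 new. Total: 20.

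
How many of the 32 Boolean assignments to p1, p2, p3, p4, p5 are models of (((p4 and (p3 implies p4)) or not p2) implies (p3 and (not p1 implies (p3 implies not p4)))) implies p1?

26

Initial set: {((((p4 and (p3 implies p4)) or not p2) implies (p3 and (not p1 implies (p3 implies not p4)))) implies p1)}.
((((p4 and (p3 implies p4)) or not p2) implies (p3 and (not p1 implies (p3 implies not p4)))) implies p1): β-rule — branch into not (((p4 and (p3 implies p4)) or not p2) implies (p3 and (not p1 implies (p3 implies not p4))))  //  p1.
  branch 1 (add not (((p4 and (p3 implies p4)) or not p2) implies (p3 and (not p1 implies (p3 implies not p4))))):
    not (((p4 and (p3 implies p4)) or not p2) implies (p3 and (not p1 implies (p3 implies not p4)))): α-rule — add ((p4 and (p3 implies p4)) or not p2), not (p3 and (not p1 implies (p3 implies not p4))).
    ((p4 and (p3 implies p4)) or not p2): β-rule — branch into (p4 and (p3 implies p4))  //  not p2.
      branch 1.1 (add (p4 and (p3 implies p4))):
        (p4 and (p3 implies p4)): α-rule — add p4, (p3 implies p4).
        not (p3 and (not p1 implies (p3 implies not p4))): β-rule — branch into not p3  //  not (not p1 implies (p3 implies not p4)).
          branch 1.1.1 (add not p3):
            (p3 implies p4): β-rule — branch into not p3  //  p4.
              branch 1.1.1.1 (add not p3):
                ○ open, literals {p3=0, p4=1}.
              branch 1.1.1.2 (add p4):
                ○ open, literals {p3=0, p4=1}.
          branch 1.1.2 (add not (not p1 implies (p3 implies not p4))):
            not (not p1 implies (p3 implies not p4)): α-rule — add not p1, not (p3 implies not p4).
            not (p3 implies not p4): α-rule — add p3, not not p4.
            (p3 implies p4): β-rule — branch into not p3  //  p4.
              branch 1.1.2.1 (add not p3):
                × closes — contains both p3 and not p3.
              branch 1.1.2.2 (add p4):
                ○ open, literals {p1=0, p3=1, p4=1}.
      branch 1.2 (add not p2):
        not (p3 and (not p1 implies (p3 implies not p4))): β-rule — branch into not p3  //  not (not p1 implies (p3 implies not p4)).
          branch 1.2.1 (add not p3):
            ○ open, literals {p2=0, p3=0}.
          branch 1.2.2 (add not (not p1 implies (p3 implies not p4))):
            not (not p1 implies (p3 implies not p4)): α-rule — add not p1, not (p3 implies not p4).
            not (p3 implies not p4): α-rule — add p3, not not p4.
            ○ open, literals {p1=0, p2=0, p3=1, p4=1}.
  branch 2 (add p1):
    ○ open, literals {p1=1}.
1 branch closed, 6 open.
Each open branch fixes some atoms; the unmentioned ones are free. Counting distinct full assignments: branch {p3=0, p4=1} (p1, p2, p5) contributes 8 new; branch {p3=0, p4=1} (p1, p2, p5) contributes 0 new; branch {p1=0, p3=1, p4=1} (p2, p5) contributes 4 new; branch {p2=0, p3=0} (p1, p4, p5) contributes 4 new; branch {p1=0, p2=0, p3=1, p4=1} (p5) contributes 0 new; branch {p1=1} (p2, p3, p4, p5) contributes 10 new. Total: 26.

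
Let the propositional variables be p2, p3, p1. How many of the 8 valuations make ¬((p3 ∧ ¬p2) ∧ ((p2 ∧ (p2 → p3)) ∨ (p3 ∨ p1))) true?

6

Initial set: {¬((p3 ∧ ¬p2) ∧ ((p2 ∧ (p2 → p3)) ∨ (p3 ∨ p1)))}.
¬((p3 ∧ ¬p2) ∧ ((p2 ∧ (p2 → p3)) ∨ (p3 ∨ p1))): β-rule — branch into ¬(p3 ∧ ¬p2)  //  ¬((p2 ∧ (p2 → p3)) ∨ (p3 ∨ p1)).
  branch 1 (add ¬(p3 ∧ ¬p2)):
    ¬(p3 ∧ ¬p2): β-rule — branch into ¬p3  //  ¬¬p2.
      branch 1.1 (add ¬p3):
        ○ open, literals {p3=F}.
      branch 1.2 (add ¬¬p2):
        ○ open, literals {p2=T}.
  branch 2 (add ¬((p2 ∧ (p2 → p3)) ∨ (p3 ∨ p1))):
    ¬((p2 ∧ (p2 → p3)) ∨ (p3 ∨ p1)): α-rule — add ¬(p2 ∧ (p2 → p3)), ¬(p3 ∨ p1).
    ¬(p3 ∨ p1): α-rule — add ¬p3, ¬p1.
    ¬(p2 ∧ (p2 → p3)): β-rule — branch into ¬p2  //  ¬(p2 → p3).
      branch 2.1 (add ¬p2):
        ○ open, literals {p1=F, p2=F, p3=F}.
      branch 2.2 (add ¬(p2 → p3)):
        ¬(p2 → p3): α-rule — add p2, ¬p3.
        ○ open, literals {p1=F, p2=T, p3=F}.
0 branches closed, 4 open.
Each open branch fixes some atoms; the unmentioned ones are free. Counting distinct full assignments: branch {p3=F} (p2, p1) contributes 4 new; branch {p2=T} (p3, p1) contributes 2 new; branch {p1=F, p2=F, p3=F} (none free) contributes 0 new; branch {p1=F, p2=T, p3=F} (none free) contributes 0 new. Total: 6.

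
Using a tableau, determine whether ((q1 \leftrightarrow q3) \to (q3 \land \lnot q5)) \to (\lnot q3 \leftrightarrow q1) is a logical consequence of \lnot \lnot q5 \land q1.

Yes

Initial set: {(\lnot \lnot q5 \land q1); \lnot (((q1 \leftrightarrow q3) \to (q3 \land \lnot q5)) \to (\lnot q3 \leftrightarrow q1))}.
(\lnot \lnot q5 \land q1): α-rule — add \lnot \lnot q5, q1.
\lnot (((q1 \leftrightarrow q3) \to (q3 \land \lnot q5)) \to (\lnot q3 \leftrightarrow q1)): α-rule — add ((q1 \leftrightarrow q3) \to (q3 \land \lnot q5)), \lnot (\lnot q3 \leftrightarrow q1).
\lnot \lnot q5: drop double negation, giving q5.
((q1 \leftrightarrow q3) \to (q3 \land \lnot q5)): β-rule — branch into \lnot (q1 \leftrightarrow q3)  //  (q3 \land \lnot q5).
  branch 1 (add \lnot (q1 \leftrightarrow q3)):
    \lnot (\lnot q3 \leftrightarrow q1): β-rule — branch into \lnot q3, \lnot q1  //  \lnot \lnot q3, q1.
      branch 1.1 (add \lnot q3, \lnot q1):
        × closes — contains both q1 and \lnot q1.
      branch 1.2 (add \lnot \lnot q3, q1):
        \lnot (q1 \leftrightarrow q3): β-rule — branch into q1, \lnot q3  //  \lnot q1, q3.
          branch 1.2.1 (add q1, \lnot q3):
            × closes — contains both q3 and \lnot q3.
          branch 1.2.2 (add \lnot q1, q3):
            × closes — contains both q1 and \lnot q1.
  branch 2 (add (q3 \land \lnot q5)):
    (q3 \land \lnot q5): α-rule — add q3, \lnot q5.
    × closes — contains both q5 and \lnot q5.
All 4 branches close.
Every branch closed, so the premises entail the conclusion.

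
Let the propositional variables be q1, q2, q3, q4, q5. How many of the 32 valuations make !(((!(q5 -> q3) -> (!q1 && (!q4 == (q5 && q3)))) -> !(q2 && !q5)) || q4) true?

4

Initial set: {!(((!(q5 -> q3) -> (!q1 && (!q4 == (q5 && q3)))) -> !(q2 && !q5)) || q4)}.
!(((!(q5 -> q3) -> (!q1 && (!q4 == (q5 && q3)))) -> !(q2 && !q5)) || q4): α-rule — add !((!(q5 -> q3) -> (!q1 && (!q4 == (q5 && q3)))) -> !(q2 && !q5)), !q4.
!((!(q5 -> q3) -> (!q1 && (!q4 == (q5 && q3)))) -> !(q2 && !q5)): α-rule — add (!(q5 -> q3) -> (!q1 && (!q4 == (q5 && q3)))), !!(q2 && !q5).
!!(q2 && !q5): α-rule — add q2, !q5.
(!(q5 -> q3) -> (!q1 && (!q4 == (q5 && q3)))): β-rule — branch into !!(q5 -> q3)  //  (!q1 && (!q4 == (q5 && q3))).
  branch 1 (add !!(q5 -> q3)):
    !!(q5 -> q3): β-rule — branch into !q5  //  q3.
      branch 1.1 (add !q5):
        ○ open, literals {q2=T, q4=F, q5=F}.
      branch 1.2 (add q3):
        ○ open, literals {q2=T, q3=T, q4=F, q5=F}.
  branch 2 (add (!q1 && (!q4 == (q5 && q3)))):
    (!q1 && (!q4 == (q5 && q3))): α-rule — add !q1, (!q4 == (q5 && q3)).
    (!q4 == (q5 && q3)): β-rule — branch into !q4, (q5 && q3)  //  !!q4, !(q5 && q3).
      branch 2.1 (add !q4, (q5 && q3)):
        (q5 && q3): α-rule — add q5, q3.
        × closes — contains both q5 and !q5.
      branch 2.2 (add !!q4, !(q5 && q3)):
        × closes — contains both q4 and !q4.
2 branches closed, 2 open.
Each open branch fixes some atoms; the unmentioned ones are free. Counting distinct full assignments: branch {q2=T, q4=F, q5=F} (q1, q3) contributes 4 new; branch {q2=T, q3=T, q4=F, q5=F} (q1) contributes 0 new. Total: 4.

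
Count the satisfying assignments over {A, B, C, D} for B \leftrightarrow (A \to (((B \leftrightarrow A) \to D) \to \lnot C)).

Initial set: {(B \leftrightarrow (A \to (((B \leftrightarrow A) \to D) \to \lnot C)))}.
(B \leftrightarrow (A \to (((B \leftrightarrow A) \to D) \to \lnot C))): β-rule — branch into B, (A \to (((B \leftrightarrow A) \to D) \to \lnot C))  //  \lnot B, \lnot (A \to (((B \leftrightarrow A) \to D) \to \lnot C)).
  branch 1 (add B, (A \to (((B \leftrightarrow A) \to D) \to \lnot C))):
    (A \to (((B \leftrightarrow A) \to D) \to \lnot C)): β-rule — branch into \lnot A  //  (((B \leftrightarrow A) \to D) \to \lnot C).
      branch 1.1 (add \lnot A):
        ○ open, literals {A=0, B=1}.
      branch 1.2 (add (((B \leftrightarrow A) \to D) \to \lnot C)):
        (((B \leftrightarrow A) \to D) \to \lnot C): β-rule — branch into \lnot ((B \leftrightarrow A) \to D)  //  \lnot C.
          branch 1.2.1 (add \lnot ((B \leftrightarrow A) \to D)):
            \lnot ((B \leftrightarrow A) \to D): α-rule — add (B \leftrightarrow A), \lnot D.
            (B \leftrightarrow A): β-rule — branch into B, A  //  \lnot B, \lnot A.
              branch 1.2.1.1 (add B, A):
                ○ open, literals {A=1, B=1, D=0}.
              branch 1.2.1.2 (add \lnot B, \lnot A):
                × closes — contains both B and \lnot B.
          branch 1.2.2 (add \lnot C):
            ○ open, literals {B=1, C=0}.
  branch 2 (add \lnot B, \lnot (A \to (((B \leftrightarrow A) \to D) \to \lnot C))):
    \lnot (A \to (((B \leftrightarrow A) \to D) \to \lnot C)): α-rule — add A, \lnot (((B \leftrightarrow A) \to D) \to \lnot C).
    \lnot (((B \leftrightarrow A) \to D) \to \lnot C): α-rule — add ((B \leftrightarrow A) \to D), \lnot \lnot C.
    ((B \leftrightarrow A) \to D): β-rule — branch into \lnot (B \leftrightarrow A)  //  D.
      branch 2.1 (add \lnot (B \leftrightarrow A)):
        \lnot (B \leftrightarrow A): β-rule — branch into B, \lnot A  //  \lnot B, A.
          branch 2.1.1 (add B, \lnot A):
            × closes — contains both B and \lnot B.
          branch 2.1.2 (add \lnot B, A):
            ○ open, literals {A=1, B=0, C=1}.
      branch 2.2 (add D):
        ○ open, literals {A=1, B=0, C=1, D=1}.
2 branches closed, 5 open.
Each open branch fixes some atoms; the unmentioned ones are free. Counting distinct full assignments: branch {A=0, B=1} (C, D) contributes 4 new; branch {A=1, B=1, D=0} (C) contributes 2 new; branch {B=1, C=0} (A, D) contributes 1 new; branch {A=1, B=0, C=1} (D) contributes 2 new; branch {A=1, B=0, C=1, D=1} (none free) contributes 0 new. Total: 9.

9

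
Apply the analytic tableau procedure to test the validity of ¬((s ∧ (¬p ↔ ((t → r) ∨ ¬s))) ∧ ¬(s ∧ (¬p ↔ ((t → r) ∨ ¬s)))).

Assume the negation and expand:
Initial set: {¬¬((s ∧ (¬p ↔ ((t → r) ∨ ¬s))) ∧ ¬(s ∧ (¬p ↔ ((t → r) ∨ ¬s))))}.
¬¬((s ∧ (¬p ↔ ((t → r) ∨ ¬s))) ∧ ¬(s ∧ (¬p ↔ ((t → r) ∨ ¬s)))): α-rule — add (s ∧ (¬p ↔ ((t → r) ∨ ¬s))), ¬(s ∧ (¬p ↔ ((t → r) ∨ ¬s))).
(s ∧ (¬p ↔ ((t → r) ∨ ¬s))): α-rule — add s, (¬p ↔ ((t → r) ∨ ¬s)).
¬(s ∧ (¬p ↔ ((t → r) ∨ ¬s))): β-rule — branch into ¬s  //  ¬(¬p ↔ ((t → r) ∨ ¬s)).
  branch 1 (add ¬s):
    × closes — contains both s and ¬s.
  branch 2 (add ¬(¬p ↔ ((t → r) ∨ ¬s))):
    (¬p ↔ ((t → r) ∨ ¬s)): β-rule — branch into ¬p, ((t → r) ∨ ¬s)  //  ¬¬p, ¬((t → r) ∨ ¬s).
      branch 2.1 (add ¬p, ((t → r) ∨ ¬s)):
        ¬(¬p ↔ ((t → r) ∨ ¬s)): β-rule — branch into ¬p, ¬((t → r) ∨ ¬s)  //  ¬¬p, ((t → r) ∨ ¬s).
          branch 2.1.1 (add ¬p, ¬((t → r) ∨ ¬s)):
            ¬((t → r) ∨ ¬s): α-rule — add ¬(t → r), ¬¬s.
            ¬(t → r): α-rule — add t, ¬r.
            ((t → r) ∨ ¬s): β-rule — branch into (t → r)  //  ¬s.
              branch 2.1.1.1 (add (t → r)):
                (t → r): β-rule — branch into ¬t  //  r.
                  branch 2.1.1.1.1 (add ¬t):
                    × closes — contains both t and ¬t.
                  branch 2.1.1.1.2 (add r):
                    × closes — contains both r and ¬r.
              branch 2.1.1.2 (add ¬s):
                × closes — contains both s and ¬s.
          branch 2.1.2 (add ¬¬p, ((t → r) ∨ ¬s)):
            × closes — contains both p and ¬p.
      branch 2.2 (add ¬¬p, ¬((t → r) ∨ ¬s)):
        ¬((t → r) ∨ ¬s): α-rule — add ¬(t → r), ¬¬s.
        ¬(t → r): α-rule — add t, ¬r.
        ¬(¬p ↔ ((t → r) ∨ ¬s)): β-rule — branch into ¬p, ¬((t → r) ∨ ¬s)  //  ¬¬p, ((t → r) ∨ ¬s).
          branch 2.2.1 (add ¬p, ¬((t → r) ∨ ¬s)):
            × closes — contains both p and ¬p.
          branch 2.2.2 (add ¬¬p, ((t → r) ∨ ¬s)):
            ((t → r) ∨ ¬s): β-rule — branch into (t → r)  //  ¬s.
              branch 2.2.2.1 (add (t → r)):
                (t → r): β-rule — branch into ¬t  //  r.
                  branch 2.2.2.1.1 (add ¬t):
                    × closes — contains both t and ¬t.
                  branch 2.2.2.1.2 (add r):
                    × closes — contains both r and ¬r.
              branch 2.2.2.2 (add ¬s):
                × closes — contains both s and ¬s.
All 9 branches close.
Every branch closed, so the negation is unsatisfiable and the formula is valid.

Valid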